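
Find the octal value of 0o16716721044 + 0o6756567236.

0o25675510302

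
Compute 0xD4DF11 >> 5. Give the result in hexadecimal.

0x6A6F8

5 bits is not a whole number of base-16 digits; in binary: 110101001101111100010001 >> 5 = 1101010011011111000.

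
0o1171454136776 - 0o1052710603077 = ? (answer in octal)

0o116543333677

Subtract column by column in base 8:
  6-7 → 7 (borrow)
  7-7-1 → 7 (borrow)
  7-0-1 → 6
  6-3 → 3
  3-0 → 3
  1-6 → 3 (borrow)
  4-0-1 → 3
  5-1 → 4
  4-7 → 5 (borrow)
  1-2-1 → 6 (borrow)
  7-5-1 → 1
  1-0 → 1
  1-1 → 0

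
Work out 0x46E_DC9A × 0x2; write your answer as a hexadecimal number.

0x8DDB934

Multiply each base-16 digit by 2, carrying:
  A×2 = 20 → write 4 carry 1
  9×2+1 = 19 → write 3 carry 1
  C×2+1 = 25 → write 9 carry 1
  D×2+1 = 27 → write B carry 1
  E×2+1 = 29 → write D carry 1
  6×2+1 = 13 → write D
  4×2 = 8 → write 8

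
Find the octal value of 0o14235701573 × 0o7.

0o126121114135

Multiply each base-8 digit by 7, carrying:
  3×7 = 21 → write 5 carry 2
  7×7+2 = 51 → write 3 carry 6
  5×7+6 = 41 → write 1 carry 5
  1×7+5 = 12 → write 4 carry 1
  0×7+1 = 1 → write 1
  7×7 = 49 → write 1 carry 6
  5×7+6 = 41 → write 1 carry 5
  3×7+5 = 26 → write 2 carry 3
  2×7+3 = 17 → write 1 carry 2
  4×7+2 = 30 → write 6 carry 3
  1×7+3 = 10 → write 2 carry 1
  remaining carry: 1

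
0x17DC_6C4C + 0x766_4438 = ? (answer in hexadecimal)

0x1F42B084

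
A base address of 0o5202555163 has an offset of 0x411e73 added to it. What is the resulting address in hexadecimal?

0o5202555163 = 0x2a0ada73 in hexadecimal.
Add column by column in base 16, right to left:
  3+3 = 6
  7+7 = e
  a+e = 8 carry 1
  d+1+1 = f
  a+1 = b
  0+4 = 4
  a+0 = a
  2+0 = 2

0x2a4bf8e6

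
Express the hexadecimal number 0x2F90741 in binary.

0b10111110010000011101000001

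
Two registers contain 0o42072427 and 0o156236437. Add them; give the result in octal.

Add column by column in base 8, right to left:
  7+7 = 6 carry 1
  2+3+1 = 6
  4+4 = 0 carry 1
  2+6+1 = 1 carry 1
  7+3+1 = 3 carry 1
  0+2+1 = 3
  2+6 = 0 carry 1
  4+5+1 = 2 carry 1
  0+1+1 = 2

0o220331066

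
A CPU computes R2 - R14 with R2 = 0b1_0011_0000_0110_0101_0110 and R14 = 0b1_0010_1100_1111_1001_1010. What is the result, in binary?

0b11011010111100

Subtract column by column in base 2:
  0-0 → 0
  1-1 → 0
  1-0 → 1
  0-1 → 1 (borrow)
  1-1-1 → 1 (borrow)
  0-0-1 → 1 (borrow)
  1-0-1 → 0
  0-1 → 1 (borrow)
  0-1-1 → 0 (borrow)
  1-1-1 → 1 (borrow)
  1-1-1 → 1 (borrow)
  0-1-1 → 0 (borrow)
  0-0-1 → 1 (borrow)
  0-0-1 → 1 (borrow)
  0-1-1 → 0 (borrow)
  0-1-1 → 0 (borrow)
  1-0-1 → 0
  1-1 → 0
  0-0 → 0
  0-0 → 0
  1-1 → 0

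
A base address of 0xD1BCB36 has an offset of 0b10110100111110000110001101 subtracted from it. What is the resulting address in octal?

0xD1BCB36 = 0o1506745466 in octal.
0b10110100111110000110001101 = 0o264760615 in octal.
Subtract column by column in base 8:
  6-5 → 1
  6-1 → 5
  4-6 → 6 (borrow)
  5-0-1 → 4
  4-6 → 6 (borrow)
  7-7-1 → 7 (borrow)
  6-4-1 → 1
  0-6 → 2 (borrow)
  5-2-1 → 2
  1-0 → 1

0o1221764651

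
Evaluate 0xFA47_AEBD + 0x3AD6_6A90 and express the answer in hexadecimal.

Add column by column in base 16, right to left:
  D+0 = D
  B+9 = 4 carry 1
  E+A+1 = 9 carry 1
  A+6+1 = 1 carry 1
  7+6+1 = E
  4+D = 1 carry 1
  A+A+1 = 5 carry 1
  F+3+1 = 3 carry 1
  final carry 1

0x1351E194D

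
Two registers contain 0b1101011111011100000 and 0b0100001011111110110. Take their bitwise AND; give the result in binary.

AND bit by bit (1 only where both bits are 1):
  1101011111011100000
& 0100001011111110110
= 0100001011011100000

0b0100001011011100000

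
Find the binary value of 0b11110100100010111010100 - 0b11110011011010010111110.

0b1001000100010110

Subtract column by column in base 2:
  0-0 → 0
  0-1 → 1 (borrow)
  1-1-1 → 1 (borrow)
  0-1-1 → 0 (borrow)
  1-1-1 → 1 (borrow)
  0-1-1 → 0 (borrow)
  1-0-1 → 0
  1-1 → 0
  1-0 → 1
  0-0 → 0
  1-1 → 0
  0-0 → 0
  0-1 → 1 (borrow)
  0-1-1 → 0 (borrow)
  1-0-1 → 0
  0-1 → 1 (borrow)
  0-1-1 → 0 (borrow)
  1-0-1 → 0
  0-0 → 0
  1-1 → 0
  1-1 → 0
  1-1 → 0
  1-1 → 0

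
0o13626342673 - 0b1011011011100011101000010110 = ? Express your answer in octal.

0b1011011011100011101000010110 = 0o1333435026 in octal.
Subtract column by column in base 8:
  3-6 → 5 (borrow)
  7-2-1 → 4
  6-0 → 6
  2-5 → 5 (borrow)
  4-3-1 → 0
  3-4 → 7 (borrow)
  6-3-1 → 2
  2-3 → 7 (borrow)
  6-3-1 → 2
  3-1 → 2
  1-0 → 1

0o12272705645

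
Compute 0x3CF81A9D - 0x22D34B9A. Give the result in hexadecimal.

0x1A24CF03

Subtract column by column in base 16:
  D-A → 3
  9-9 → 0
  A-B → F (borrow)
  1-4-1 → C (borrow)
  8-3-1 → 4
  F-D → 2
  C-2 → A
  3-2 → 1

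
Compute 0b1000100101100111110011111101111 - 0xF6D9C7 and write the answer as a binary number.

0xF6D9C7 = 0b111101101101100111000111 in binary.
Subtract column by column in base 2:
  1-1 → 0
  1-1 → 0
  1-1 → 0
  1-0 → 1
  0-0 → 0
  1-0 → 1
  1-1 → 0
  1-1 → 0
  1-1 → 0
  1-0 → 1
  1-0 → 1
  0-1 → 1 (borrow)
  0-1-1 → 0 (borrow)
  1-0-1 → 0
  1-1 → 0
  1-1 → 0
  1-0 → 1
  1-1 → 0
  0-1 → 1 (borrow)
  0-0-1 → 1 (borrow)
  1-1-1 → 1 (borrow)
  1-1-1 → 1 (borrow)
  0-1-1 → 0 (borrow)
  1-1-1 → 1 (borrow)
  0-0-1 → 1 (borrow)
  0-0-1 → 1 (borrow)
  1-0-1 → 0
  0-0 → 0
  0-0 → 0
  0-0 → 0
  1-0 → 1

0b1000011101111010000111000101000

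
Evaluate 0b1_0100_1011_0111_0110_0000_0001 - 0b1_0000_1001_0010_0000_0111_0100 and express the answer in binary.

0b10000100101010110001101

Subtract column by column in base 2:
  1-0 → 1
  0-0 → 0
  0-1 → 1 (borrow)
  0-0-1 → 1 (borrow)
  0-1-1 → 0 (borrow)
  0-1-1 → 0 (borrow)
  0-1-1 → 0 (borrow)
  0-0-1 → 1 (borrow)
  0-0-1 → 1 (borrow)
  1-0-1 → 0
  1-0 → 1
  0-0 → 0
  1-0 → 1
  1-1 → 0
  1-0 → 1
  0-0 → 0
  1-1 → 0
  1-0 → 1
  0-0 → 0
  1-1 → 0
  0-0 → 0
  0-0 → 0
  1-0 → 1
  0-0 → 0
  1-1 → 0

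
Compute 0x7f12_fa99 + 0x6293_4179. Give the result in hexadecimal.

Add column by column in base 16, right to left:
  9+9 = 2 carry 1
  9+7+1 = 1 carry 1
  a+1+1 = c
  f+4 = 3 carry 1
  2+3+1 = 6
  1+9 = a
  f+2 = 1 carry 1
  7+6+1 = e

0xe1a63c12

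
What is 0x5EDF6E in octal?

0o27557556

Expand each hex digit to 4 bits: 5=0101 E=1110 D=1101 F=1111 6=0110 E=1110.
Group the bits in threes: 010 111 101 101 111 101 101 110 → 27557556.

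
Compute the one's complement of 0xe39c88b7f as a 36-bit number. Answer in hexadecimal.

0x1c6377480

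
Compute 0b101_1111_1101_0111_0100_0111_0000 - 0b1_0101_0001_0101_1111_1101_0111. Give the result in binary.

Subtract column by column in base 2:
  0-1 → 1 (borrow)
  0-1-1 → 0 (borrow)
  0-1-1 → 0 (borrow)
  0-0-1 → 1 (borrow)
  1-1-1 → 1 (borrow)
  1-0-1 → 0
  1-1 → 0
  0-1 → 1 (borrow)
  0-1-1 → 0 (borrow)
  0-1-1 → 0 (borrow)
  1-1-1 → 1 (borrow)
  0-1-1 → 0 (borrow)
  1-1-1 → 1 (borrow)
  1-0-1 → 0
  1-1 → 0
  0-0 → 0
  1-1 → 0
  0-0 → 0
  1-0 → 1
  1-0 → 1
  1-1 → 0
  1-0 → 1
  1-1 → 0
  1-0 → 1
  1-1 → 0
  0-0 → 0
  1-0 → 1

0b100101011000001010010011001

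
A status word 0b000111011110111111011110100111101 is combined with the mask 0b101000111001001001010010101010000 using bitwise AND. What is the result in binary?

0b000000011000001001010010100010000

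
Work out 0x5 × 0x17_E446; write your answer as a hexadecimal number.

Multiply each base-16 digit by 5, carrying:
  6×5 = 30 → write E carry 1
  4×5+1 = 21 → write 5 carry 1
  4×5+1 = 21 → write 5 carry 1
  E×5+1 = 71 → write 7 carry 4
  7×5+4 = 39 → write 7 carry 2
  1×5+2 = 7 → write 7

0x77755E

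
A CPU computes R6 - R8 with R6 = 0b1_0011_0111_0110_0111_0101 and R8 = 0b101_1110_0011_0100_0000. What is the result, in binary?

Subtract column by column in base 2:
  1-0 → 1
  0-0 → 0
  1-0 → 1
  0-0 → 0
  1-0 → 1
  1-0 → 1
  1-1 → 0
  0-0 → 0
  0-1 → 1 (borrow)
  1-1-1 → 1 (borrow)
  1-0-1 → 0
  0-0 → 0
  1-0 → 1
  1-1 → 0
  1-1 → 0
  0-1 → 1 (borrow)
  1-1-1 → 1 (borrow)
  1-0-1 → 0
  0-1 → 1 (borrow)
  0-0-1 → 1 (borrow)
  1-0-1 → 0

0b11011001001100110101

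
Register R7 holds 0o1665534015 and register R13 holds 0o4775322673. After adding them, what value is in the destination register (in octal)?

Add column by column in base 8, right to left:
  5+3 = 0 carry 1
  1+7+1 = 1 carry 1
  0+6+1 = 7
  4+2 = 6
  3+2 = 5
  5+3 = 0 carry 1
  5+5+1 = 3 carry 1
  6+7+1 = 6 carry 1
  6+7+1 = 6 carry 1
  1+4+1 = 6

0o6663056710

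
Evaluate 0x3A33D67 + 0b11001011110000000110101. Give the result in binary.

0b100000010010001110110011100

0x3A33D67 = 0b11101000110011110101100111 in binary.
Add column by column in base 2, right to left:
  1+1 = 0 carry 1
  1+0+1 = 0 carry 1
  1+1+1 = 1 carry 1
  0+0+1 = 1
  0+1 = 1
  1+1 = 0 carry 1
  1+0+1 = 0 carry 1
  0+0+1 = 1
  1+0 = 1
  0+0 = 0
  1+0 = 1
  1+0 = 1
  1+0 = 1
  1+1 = 0 carry 1
  0+1+1 = 0 carry 1
  0+1+1 = 0 carry 1
  1+1+1 = 1 carry 1
  1+0+1 = 0 carry 1
  0+1+1 = 0 carry 1
  0+0+1 = 1
  0+0 = 0
  1+1 = 0 carry 1
  0+1+1 = 0 carry 1
  1+0+1 = 0 carry 1
  1+0+1 = 0 carry 1
  1+0+1 = 0 carry 1
  final carry 1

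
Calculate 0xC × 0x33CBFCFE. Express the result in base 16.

0x26D8FDBE8

Multiply each base-16 digit by 12, carrying:
  E×12 = 168 → write 8 carry 10
  F×12+10 = 190 → write E carry 11
  C×12+11 = 155 → write B carry 9
  F×12+9 = 189 → write D carry 11
  B×12+11 = 143 → write F carry 8
  C×12+8 = 152 → write 8 carry 9
  3×12+9 = 45 → write D carry 2
  3×12+2 = 38 → write 6 carry 2
  remaining carry: 2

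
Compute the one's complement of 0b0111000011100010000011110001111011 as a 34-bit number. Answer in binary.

Invert each bit: 0111000011100010000011110001111011 → 1000111100011101111100001110000100.

0b1000111100011101111100001110000100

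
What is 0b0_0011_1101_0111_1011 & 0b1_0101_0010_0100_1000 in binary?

0b00001000001001000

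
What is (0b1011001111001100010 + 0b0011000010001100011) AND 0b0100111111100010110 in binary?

0b100010001000000100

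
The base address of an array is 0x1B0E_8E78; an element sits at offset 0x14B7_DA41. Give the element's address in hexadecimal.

Add column by column in base 16, right to left:
  8+1 = 9
  7+4 = B
  E+A = 8 carry 1
  8+D+1 = 6 carry 1
  E+7+1 = 6 carry 1
  0+B+1 = C
  B+4 = F
  1+1 = 2

0x2FC668B9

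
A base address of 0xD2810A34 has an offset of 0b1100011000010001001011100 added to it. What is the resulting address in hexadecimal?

0xD40D2C90

0b1100011000010001001011100 = 0x18C225C in hexadecimal.
Add column by column in base 16, right to left:
  4+C = 0 carry 1
  3+5+1 = 9
  A+2 = C
  0+2 = 2
  1+C = D
  8+8 = 0 carry 1
  2+1+1 = 4
  D+0 = D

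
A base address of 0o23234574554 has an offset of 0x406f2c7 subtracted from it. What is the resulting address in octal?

0x406f2c7 = 0o401571307 in octal.
Subtract column by column in base 8:
  4-7 → 5 (borrow)
  5-0-1 → 4
  5-3 → 2
  4-1 → 3
  7-7 → 0
  5-5 → 0
  4-1 → 3
  3-0 → 3
  2-4 → 6 (borrow)
  3-0-1 → 2
  2-0 → 2

0o22633003245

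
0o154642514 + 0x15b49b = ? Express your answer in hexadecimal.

0o154642514 = 0x1b3454c in hexadecimal.
Add column by column in base 16, right to left:
  c+b = 7 carry 1
  4+9+1 = e
  5+4 = 9
  4+b = f
  3+5 = 8
  b+1 = c
  1+0 = 1

0x1c8f9e7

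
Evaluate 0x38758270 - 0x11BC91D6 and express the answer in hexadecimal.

0x26B8F09A

Subtract column by column in base 16:
  0-6 → A (borrow)
  7-D-1 → 9 (borrow)
  2-1-1 → 0
  8-9 → F (borrow)
  5-C-1 → 8 (borrow)
  7-B-1 → B (borrow)
  8-1-1 → 6
  3-1 → 2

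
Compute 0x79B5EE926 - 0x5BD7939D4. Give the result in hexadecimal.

0x1DDE5AF52

Subtract column by column in base 16:
  6-4 → 2
  2-D → 5 (borrow)
  9-9-1 → F (borrow)
  E-3-1 → A
  E-9 → 5
  5-7 → E (borrow)
  B-D-1 → D (borrow)
  9-B-1 → D (borrow)
  7-5-1 → 1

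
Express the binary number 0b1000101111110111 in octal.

0o105767

Group the bits in threes: 001 000 101 111 110 111 → 105767.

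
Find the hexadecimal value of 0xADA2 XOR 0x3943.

0x94E1

XOR each hex digit independently (no carries):
  A^3=9, D^9=4, A^4=E, 2^3=1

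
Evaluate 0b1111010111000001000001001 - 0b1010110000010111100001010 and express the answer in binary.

0b100100110101001011111111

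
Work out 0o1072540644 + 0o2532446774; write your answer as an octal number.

0o3625207640

Add column by column in base 8, right to left:
  4+4 = 0 carry 1
  4+7+1 = 4 carry 1
  6+7+1 = 6 carry 1
  0+6+1 = 7
  4+4 = 0 carry 1
  5+4+1 = 2 carry 1
  2+2+1 = 5
  7+3 = 2 carry 1
  0+5+1 = 6
  1+2 = 3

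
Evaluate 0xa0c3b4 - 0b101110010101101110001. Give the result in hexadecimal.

0x899843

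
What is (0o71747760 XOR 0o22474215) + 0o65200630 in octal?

First 0o71747760 XOR 0o22474215 = 0o53333575.
Add column by column in base 8, right to left:
  5+0 = 5
  7+3 = 2 carry 1
  5+6+1 = 4 carry 1
  3+0+1 = 4
  3+0 = 3
  3+2 = 5
  3+5 = 0 carry 1
  5+6+1 = 4 carry 1
  final carry 1

0o140534425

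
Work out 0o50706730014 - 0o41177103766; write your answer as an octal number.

0o7507624026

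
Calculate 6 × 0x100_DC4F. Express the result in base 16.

0x60529DA

Multiply each base-16 digit by 6, carrying:
  F×6 = 90 → write A carry 5
  4×6+5 = 29 → write D carry 1
  C×6+1 = 73 → write 9 carry 4
  D×6+4 = 82 → write 2 carry 5
  0×6+5 = 5 → write 5
  0×6 = 0 → write 0
  1×6 = 6 → write 6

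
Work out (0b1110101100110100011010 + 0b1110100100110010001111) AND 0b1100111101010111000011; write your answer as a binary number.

0b1100010001000110000001

Add column by column in base 2, right to left:
  0+1 = 1
  1+1 = 0 carry 1
  0+1+1 = 0 carry 1
  1+1+1 = 1 carry 1
  1+0+1 = 0 carry 1
  0+0+1 = 1
  0+0 = 0
  0+1 = 1
  1+0 = 1
  0+0 = 0
  1+1 = 0 carry 1
  1+1+1 = 1 carry 1
  0+0+1 = 1
  0+0 = 0
  1+1 = 0 carry 1
  1+0+1 = 0 carry 1
  0+0+1 = 1
  1+1 = 0 carry 1
  0+0+1 = 1
  1+1 = 0 carry 1
  1+1+1 = 1 carry 1
  1+1+1 = 1 carry 1
  final carry 1
Sum = 0b11101010001100110101001; now AND with 0b1100111101010111000011:
  11101010001100110101001
& 01100111101010111000011
= 01100010001000110000001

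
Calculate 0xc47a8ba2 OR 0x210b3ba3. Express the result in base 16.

0xe57bbba3

OR each hex digit independently (no carries):
  c|2=e, 4|1=5, 7|0=7, a|b=b, 8|3=b, b|b=b, a|a=a, 2|3=3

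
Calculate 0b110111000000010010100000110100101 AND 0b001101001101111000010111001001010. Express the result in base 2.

AND bit by bit (1 only where both bits are 1):
  110111000000010010100000110100101
& 001101001101111000010111001001010
= 000101000000010000000000000000000

0b000101000000010000000000000000000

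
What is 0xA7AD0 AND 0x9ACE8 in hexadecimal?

0x828C0

AND each hex digit independently (no carries):
  A&9=8, 7&A=2, A&C=8, D&E=C, 0&8=0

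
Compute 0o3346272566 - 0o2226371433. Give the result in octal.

Subtract column by column in base 8:
  6-3 → 3
  6-3 → 3
  5-4 → 1
  2-1 → 1
  7-7 → 0
  2-3 → 7 (borrow)
  6-6-1 → 7 (borrow)
  4-2-1 → 1
  3-2 → 1
  3-2 → 1

0o1117701133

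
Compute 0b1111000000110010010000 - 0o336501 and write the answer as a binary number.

0o336501 = 0b11011110101000001 in binary.
Subtract column by column in base 2:
  0-1 → 1 (borrow)
  0-0-1 → 1 (borrow)
  0-0-1 → 1 (borrow)
  0-0-1 → 1 (borrow)
  1-0-1 → 0
  0-0 → 0
  0-1 → 1 (borrow)
  1-0-1 → 0
  0-1 → 1 (borrow)
  0-0-1 → 1 (borrow)
  1-1-1 → 1 (borrow)
  1-1-1 → 1 (borrow)
  0-1-1 → 0 (borrow)
  0-1-1 → 0 (borrow)
  0-0-1 → 1 (borrow)
  0-1-1 → 0 (borrow)
  0-1-1 → 0 (borrow)
  0-0-1 → 1 (borrow)
  1-0-1 → 0
  1-0 → 1
  1-0 → 1
  1-0 → 1

0b1110100100111101001111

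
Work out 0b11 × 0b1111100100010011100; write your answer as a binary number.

0b101110101100111010100

Multiply each base-2 digit by 3, carrying:
  0×3 = 0 → write 0
  0×3 = 0 → write 0
  1×3 = 3 → write 1 carry 1
  1×3+1 = 4 → write 0 carry 2
  1×3+2 = 5 → write 1 carry 2
  0×3+2 = 2 → write 0 carry 1
  0×3+1 = 1 → write 1
  1×3 = 3 → write 1 carry 1
  0×3+1 = 1 → write 1
  0×3 = 0 → write 0
  0×3 = 0 → write 0
  1×3 = 3 → write 1 carry 1
  0×3+1 = 1 → write 1
  0×3 = 0 → write 0
  1×3 = 3 → write 1 carry 1
  1×3+1 = 4 → write 0 carry 2
  1×3+2 = 5 → write 1 carry 2
  1×3+2 = 5 → write 1 carry 2
  1×3+2 = 5 → write 1 carry 2
  remaining carry: 10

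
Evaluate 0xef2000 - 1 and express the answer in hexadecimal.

0xef1fff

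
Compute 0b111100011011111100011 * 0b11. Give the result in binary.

0b10110101010011110101001

Multiply each base-2 digit by 3, carrying:
  1×3 = 3 → write 1 carry 1
  1×3+1 = 4 → write 0 carry 2
  0×3+2 = 2 → write 0 carry 1
  0×3+1 = 1 → write 1
  0×3 = 0 → write 0
  1×3 = 3 → write 1 carry 1
  1×3+1 = 4 → write 0 carry 2
  1×3+2 = 5 → write 1 carry 2
  1×3+2 = 5 → write 1 carry 2
  1×3+2 = 5 → write 1 carry 2
  1×3+2 = 5 → write 1 carry 2
  0×3+2 = 2 → write 0 carry 1
  1×3+1 = 4 → write 0 carry 2
  1×3+2 = 5 → write 1 carry 2
  0×3+2 = 2 → write 0 carry 1
  0×3+1 = 1 → write 1
  0×3 = 0 → write 0
  1×3 = 3 → write 1 carry 1
  1×3+1 = 4 → write 0 carry 2
  1×3+2 = 5 → write 1 carry 2
  1×3+2 = 5 → write 1 carry 2
  remaining carry: 10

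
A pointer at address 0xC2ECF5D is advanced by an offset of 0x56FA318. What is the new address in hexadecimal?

Add column by column in base 16, right to left:
  D+8 = 5 carry 1
  5+1+1 = 7
  F+3 = 2 carry 1
  C+A+1 = 7 carry 1
  E+F+1 = E carry 1
  2+6+1 = 9
  C+5 = 1 carry 1
  final carry 1

0x119E7275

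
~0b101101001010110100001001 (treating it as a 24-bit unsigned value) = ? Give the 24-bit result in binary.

Invert each bit: 101101001010110100001001 → 010010110101001011110110.

0b010010110101001011110110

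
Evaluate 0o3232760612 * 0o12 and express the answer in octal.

Multiply each base-8 digit by 10, carrying:
  2×10 = 20 → write 4 carry 2
  1×10+2 = 12 → write 4 carry 1
  6×10+1 = 61 → write 5 carry 7
  0×10+7 = 7 → write 7
  6×10 = 60 → write 4 carry 7
  7×10+7 = 77 → write 5 carry 9
  2×10+9 = 29 → write 5 carry 3
  3×10+3 = 33 → write 1 carry 4
  2×10+4 = 24 → write 0 carry 3
  3×10+3 = 33 → write 1 carry 4
  remaining carry: 4

0o41015547544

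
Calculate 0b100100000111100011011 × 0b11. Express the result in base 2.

0b1101100010110101010001

Multiply each base-2 digit by 3, carrying:
  1×3 = 3 → write 1 carry 1
  1×3+1 = 4 → write 0 carry 2
  0×3+2 = 2 → write 0 carry 1
  1×3+1 = 4 → write 0 carry 2
  1×3+2 = 5 → write 1 carry 2
  0×3+2 = 2 → write 0 carry 1
  0×3+1 = 1 → write 1
  0×3 = 0 → write 0
  1×3 = 3 → write 1 carry 1
  1×3+1 = 4 → write 0 carry 2
  1×3+2 = 5 → write 1 carry 2
  1×3+2 = 5 → write 1 carry 2
  0×3+2 = 2 → write 0 carry 1
  0×3+1 = 1 → write 1
  0×3 = 0 → write 0
  0×3 = 0 → write 0
  0×3 = 0 → write 0
  1×3 = 3 → write 1 carry 1
  0×3+1 = 1 → write 1
  0×3 = 0 → write 0
  1×3 = 3 → write 1 carry 1
  remaining carry: 1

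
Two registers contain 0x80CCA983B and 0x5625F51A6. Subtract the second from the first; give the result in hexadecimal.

0x2AA6B4695

Subtract column by column in base 16:
  B-6 → 5
  3-A → 9 (borrow)
  8-1-1 → 6
  9-5 → 4
  A-F → B (borrow)
  C-5-1 → 6
  C-2 → A
  0-6 → A (borrow)
  8-5-1 → 2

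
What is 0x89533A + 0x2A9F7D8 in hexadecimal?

0x3334B12

Add column by column in base 16, right to left:
  A+8 = 2 carry 1
  3+D+1 = 1 carry 1
  3+7+1 = B
  5+F = 4 carry 1
  9+9+1 = 3 carry 1
  8+A+1 = 3 carry 1
  0+2+1 = 3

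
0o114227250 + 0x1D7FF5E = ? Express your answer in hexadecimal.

0o114227250 = 0x1312EA8 in hexadecimal.
Add column by column in base 16, right to left:
  8+E = 6 carry 1
  A+5+1 = 0 carry 1
  E+F+1 = E carry 1
  2+F+1 = 2 carry 1
  1+7+1 = 9
  3+D = 0 carry 1
  1+1+1 = 3

0x3092E06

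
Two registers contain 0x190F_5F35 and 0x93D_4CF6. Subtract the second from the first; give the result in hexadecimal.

Subtract column by column in base 16:
  5-6 → F (borrow)
  3-F-1 → 3 (borrow)
  F-C-1 → 2
  5-4 → 1
  F-D → 2
  0-3 → D (borrow)
  9-9-1 → F (borrow)
  1-0-1 → 0

0xFD2123F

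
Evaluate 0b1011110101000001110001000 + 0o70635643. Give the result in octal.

0o227337453

0b1011110101000001110001000 = 0o136501610 in octal.
Add column by column in base 8, right to left:
  0+3 = 3
  1+4 = 5
  6+6 = 4 carry 1
  1+5+1 = 7
  0+3 = 3
  5+6 = 3 carry 1
  6+0+1 = 7
  3+7 = 2 carry 1
  1+0+1 = 2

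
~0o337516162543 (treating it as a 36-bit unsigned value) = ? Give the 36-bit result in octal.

0o440261615234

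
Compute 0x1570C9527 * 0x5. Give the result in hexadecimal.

Multiply each base-16 digit by 5, carrying:
  7×5 = 35 → write 3 carry 2
  2×5+2 = 12 → write C
  5×5 = 25 → write 9 carry 1
  9×5+1 = 46 → write E carry 2
  C×5+2 = 62 → write E carry 3
  0×5+3 = 3 → write 3
  7×5 = 35 → write 3 carry 2
  5×5+2 = 27 → write B carry 1
  1×5+1 = 6 → write 6

0x6B33EE9C3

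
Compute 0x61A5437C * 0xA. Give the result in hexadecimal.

0x3D074A2D8

Multiply each base-16 digit by 10, carrying:
  C×10 = 120 → write 8 carry 7
  7×10+7 = 77 → write D carry 4
  3×10+4 = 34 → write 2 carry 2
  4×10+2 = 42 → write A carry 2
  5×10+2 = 52 → write 4 carry 3
  A×10+3 = 103 → write 7 carry 6
  1×10+6 = 16 → write 0 carry 1
  6×10+1 = 61 → write D carry 3
  remaining carry: 3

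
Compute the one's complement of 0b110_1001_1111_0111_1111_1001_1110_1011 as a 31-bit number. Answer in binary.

0b0010110000010000000011000010100

Invert each bit: 1101001111101111111100111101011 → 0010110000010000000011000010100.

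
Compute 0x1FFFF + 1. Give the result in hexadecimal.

0x20000

The trailing 4 digits are F (max in base 16), so adding 1 cascades: they roll to 0 and the next digit up increments.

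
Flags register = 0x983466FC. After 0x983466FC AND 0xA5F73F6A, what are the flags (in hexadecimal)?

0x80342668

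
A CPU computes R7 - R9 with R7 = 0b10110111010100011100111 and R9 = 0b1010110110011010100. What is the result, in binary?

0b10101100011110000010011

Subtract column by column in base 2:
  1-0 → 1
  1-0 → 1
  1-1 → 0
  0-0 → 0
  0-1 → 1 (borrow)
  1-0-1 → 0
  1-1 → 0
  1-1 → 0
  0-0 → 0
  0-0 → 0
  0-1 → 1 (borrow)
  1-1-1 → 1 (borrow)
  0-0-1 → 1 (borrow)
  1-1-1 → 1 (borrow)
  0-1-1 → 0 (borrow)
  1-0-1 → 0
  1-1 → 0
  1-0 → 1
  0-1 → 1 (borrow)
  1-0-1 → 0
  1-0 → 1
  0-0 → 0
  1-0 → 1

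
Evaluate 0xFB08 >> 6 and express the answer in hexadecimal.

0x3EC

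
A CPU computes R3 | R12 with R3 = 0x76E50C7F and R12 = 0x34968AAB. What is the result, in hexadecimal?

0x76F78EFF

OR each hex digit independently (no carries):
  7|3=7, 6|4=6, E|9=F, 5|6=7, 0|8=8, C|A=E, 7|A=F, F|B=F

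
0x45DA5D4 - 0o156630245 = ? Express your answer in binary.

0b10101000100111010100101111

0x45DA5D4 = 0b100010111011010010111010100 in binary.
0o156630245 = 0b1101110110011000010100101 in binary.
Subtract column by column in base 2:
  0-1 → 1 (borrow)
  0-0-1 → 1 (borrow)
  1-1-1 → 1 (borrow)
  0-0-1 → 1 (borrow)
  1-0-1 → 0
  0-1 → 1 (borrow)
  1-0-1 → 0
  1-1 → 0
  1-0 → 1
  0-0 → 0
  1-0 → 1
  0-0 → 0
  0-1 → 1 (borrow)
  1-1-1 → 1 (borrow)
  0-0-1 → 1 (borrow)
  1-0-1 → 0
  1-1 → 0
  0-1 → 1 (borrow)
  1-0-1 → 0
  1-1 → 0
  1-1 → 0
  0-1 → 1 (borrow)
  1-0-1 → 0
  0-1 → 1 (borrow)
  0-1-1 → 0 (borrow)
  0-0-1 → 1 (borrow)
  1-0-1 → 0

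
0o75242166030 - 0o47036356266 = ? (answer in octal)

Subtract column by column in base 8:
  0-6 → 2 (borrow)
  3-6-1 → 4 (borrow)
  0-2-1 → 5 (borrow)
  6-6-1 → 7 (borrow)
  6-5-1 → 0
  1-3 → 6 (borrow)
  2-6-1 → 3 (borrow)
  4-3-1 → 0
  2-0 → 2
  5-7 → 6 (borrow)
  7-4-1 → 2

0o26203607542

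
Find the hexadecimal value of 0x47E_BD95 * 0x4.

0x11FAF654

Multiply each base-16 digit by 4, carrying:
  5×4 = 20 → write 4 carry 1
  9×4+1 = 37 → write 5 carry 2
  D×4+2 = 54 → write 6 carry 3
  B×4+3 = 47 → write F carry 2
  E×4+2 = 58 → write A carry 3
  7×4+3 = 31 → write F carry 1
  4×4+1 = 17 → write 1 carry 1
  remaining carry: 1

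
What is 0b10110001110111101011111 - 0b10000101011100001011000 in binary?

Subtract column by column in base 2:
  1-0 → 1
  1-0 → 1
  1-0 → 1
  1-1 → 0
  1-1 → 0
  0-0 → 0
  1-1 → 0
  0-0 → 0
  1-0 → 1
  1-0 → 1
  1-0 → 1
  1-1 → 0
  0-1 → 1 (borrow)
  1-1-1 → 1 (borrow)
  1-0-1 → 0
  1-1 → 0
  0-0 → 0
  0-1 → 1 (borrow)
  0-0-1 → 1 (borrow)
  1-0-1 → 0
  1-0 → 1
  0-0 → 0
  1-1 → 0

0b101100011011100000111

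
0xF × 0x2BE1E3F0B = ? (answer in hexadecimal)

Multiply each base-16 digit by 15, carrying:
  B×15 = 165 → write 5 carry 10
  0×15+10 = 10 → write A
  F×15 = 225 → write 1 carry 14
  3×15+14 = 59 → write B carry 3
  E×15+3 = 213 → write 5 carry 13
  1×15+13 = 28 → write C carry 1
  E×15+1 = 211 → write 3 carry 13
  B×15+13 = 178 → write 2 carry 11
  2×15+11 = 41 → write 9 carry 2
  remaining carry: 2

0x2923C5B1A5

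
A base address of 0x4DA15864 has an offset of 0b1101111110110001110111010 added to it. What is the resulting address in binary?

0x4DA15864 = 0b1001101101000010101100001100100 in binary.
Add column by column in base 2, right to left:
  0+0 = 0
  0+1 = 1
  1+0 = 1
  0+1 = 1
  0+1 = 1
  1+1 = 0 carry 1
  1+0+1 = 0 carry 1
  0+1+1 = 0 carry 1
  0+1+1 = 0 carry 1
  0+1+1 = 0 carry 1
  0+0+1 = 1
  1+0 = 1
  1+0 = 1
  0+1 = 1
  1+1 = 0 carry 1
  0+0+1 = 1
  1+1 = 0 carry 1
  0+1+1 = 0 carry 1
  0+1+1 = 0 carry 1
  0+1+1 = 0 carry 1
  0+1+1 = 0 carry 1
  1+1+1 = 1 carry 1
  0+0+1 = 1
  1+1 = 0 carry 1
  1+1+1 = 1 carry 1
  0+0+1 = 1
  1+0 = 1
  1+0 = 1
  0+0 = 0
  0+0 = 0
  1+0 = 1

0b1001111011000001011110000011110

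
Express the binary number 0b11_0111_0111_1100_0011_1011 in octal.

Group the bits in threes: 001 101 110 111 110 000 111 011 → 15676073.

0o15676073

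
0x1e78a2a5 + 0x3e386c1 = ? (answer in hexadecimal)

0x225c2966

Add column by column in base 16, right to left:
  5+1 = 6
  a+c = 6 carry 1
  2+6+1 = 9
  a+8 = 2 carry 1
  8+3+1 = c
  7+e = 5 carry 1
  e+3+1 = 2 carry 1
  1+0+1 = 2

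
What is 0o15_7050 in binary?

0b1101111000101000

Each octal digit is 3 bits: 1=001 5=101 7=111 0=000 5=101 0=000.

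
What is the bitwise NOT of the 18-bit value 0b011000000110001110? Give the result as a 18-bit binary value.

0b100111111001110001

Invert each bit: 011000000110001110 → 100111111001110001.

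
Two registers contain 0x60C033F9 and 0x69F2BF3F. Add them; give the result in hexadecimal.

0xCAB2F338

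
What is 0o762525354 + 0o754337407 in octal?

Add column by column in base 8, right to left:
  4+7 = 3 carry 1
  5+0+1 = 6
  3+4 = 7
  5+7 = 4 carry 1
  2+3+1 = 6
  5+3 = 0 carry 1
  2+4+1 = 7
  6+5 = 3 carry 1
  7+7+1 = 7 carry 1
  final carry 1

0o1737064763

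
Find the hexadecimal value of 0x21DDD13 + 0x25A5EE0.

0x4783BF3

Add column by column in base 16, right to left:
  3+0 = 3
  1+E = F
  D+E = B carry 1
  D+5+1 = 3 carry 1
  D+A+1 = 8 carry 1
  1+5+1 = 7
  2+2 = 4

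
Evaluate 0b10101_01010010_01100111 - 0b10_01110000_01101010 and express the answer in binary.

Subtract column by column in base 2:
  1-0 → 1
  1-1 → 0
  1-0 → 1
  0-1 → 1 (borrow)
  0-0-1 → 1 (borrow)
  1-1-1 → 1 (borrow)
  1-1-1 → 1 (borrow)
  0-0-1 → 1 (borrow)
  0-0-1 → 1 (borrow)
  1-0-1 → 0
  0-0 → 0
  0-0 → 0
  1-1 → 0
  0-1 → 1 (borrow)
  1-1-1 → 1 (borrow)
  0-0-1 → 1 (borrow)
  1-0-1 → 0
  0-1 → 1 (borrow)
  1-0-1 → 0
  0-0 → 0
  1-0 → 1

0b100101110000111111101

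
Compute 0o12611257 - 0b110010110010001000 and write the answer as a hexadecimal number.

0x27E627

0o12611257 = 0x2B12AF in hexadecimal.
0b110010110010001000 = 0x32C88 in hexadecimal.
Subtract column by column in base 16:
  F-8 → 7
  A-8 → 2
  2-C → 6 (borrow)
  1-2-1 → E (borrow)
  B-3-1 → 7
  2-0 → 2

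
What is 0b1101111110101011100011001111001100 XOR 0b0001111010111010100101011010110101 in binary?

0b1100000100010001000110010101111001

XOR bit by bit (1 where the bits differ):
  1101111110101011100011001111001100
^ 0001111010111010100101011010110101
= 1100000100010001000110010101111001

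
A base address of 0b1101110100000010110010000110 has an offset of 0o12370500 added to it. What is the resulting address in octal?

0b1101110100000010110010000110 = 0o1564026206 in octal.
Add column by column in base 8, right to left:
  6+0 = 6
  0+0 = 0
  2+5 = 7
  6+0 = 6
  2+7 = 1 carry 1
  0+3+1 = 4
  4+2 = 6
  6+1 = 7
  5+0 = 5
  1+0 = 1

0o1576416706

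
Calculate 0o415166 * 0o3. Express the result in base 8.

0o1447542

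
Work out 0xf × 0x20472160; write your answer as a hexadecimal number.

0x1e42af4a0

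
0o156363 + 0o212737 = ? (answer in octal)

0o371322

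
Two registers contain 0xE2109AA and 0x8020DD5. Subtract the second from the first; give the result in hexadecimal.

0x61EFBD5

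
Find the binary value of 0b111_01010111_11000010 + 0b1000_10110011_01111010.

Add column by column in base 2, right to left:
  0+0 = 0
  1+1 = 0 carry 1
  0+0+1 = 1
  0+1 = 1
  0+1 = 1
  0+1 = 1
  1+1 = 0 carry 1
  1+0+1 = 0 carry 1
  1+1+1 = 1 carry 1
  1+1+1 = 1 carry 1
  1+0+1 = 0 carry 1
  0+0+1 = 1
  1+1 = 0 carry 1
  0+1+1 = 0 carry 1
  1+0+1 = 0 carry 1
  0+1+1 = 0 carry 1
  1+0+1 = 0 carry 1
  1+0+1 = 0 carry 1
  1+0+1 = 0 carry 1
  0+1+1 = 0 carry 1
  final carry 1

0b100000000101100111100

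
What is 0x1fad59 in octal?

0o7726531

Expand each hex digit to 4 bits: 1=0001 f=1111 a=1010 d=1101 5=0101 9=1001.
Group the bits in threes: 111 111 010 110 101 011 001 → 7726531.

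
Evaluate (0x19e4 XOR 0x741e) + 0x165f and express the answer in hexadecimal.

0x8459

First 0x19e4 XOR 0x741e = 0x6dfa.
Add column by column in base 16, right to left:
  a+f = 9 carry 1
  f+5+1 = 5 carry 1
  d+6+1 = 4 carry 1
  6+1+1 = 8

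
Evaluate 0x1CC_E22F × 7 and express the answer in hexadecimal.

0xC9A2F49

Multiply each base-16 digit by 7, carrying:
  F×7 = 105 → write 9 carry 6
  2×7+6 = 20 → write 4 carry 1
  2×7+1 = 15 → write F
  E×7 = 98 → write 2 carry 6
  C×7+6 = 90 → write A carry 5
  C×7+5 = 89 → write 9 carry 5
  1×7+5 = 12 → write C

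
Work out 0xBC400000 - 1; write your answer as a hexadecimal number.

The trailing 5 digits are 0, so subtracting 1 borrows through: they become F and the next digit up decrements.

0xBC3FFFFF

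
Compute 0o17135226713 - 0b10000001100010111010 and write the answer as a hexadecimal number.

0x796D1511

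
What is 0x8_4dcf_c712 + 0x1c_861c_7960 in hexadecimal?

0x24d3ec4072

Add column by column in base 16, right to left:
  2+0 = 2
  1+6 = 7
  7+9 = 0 carry 1
  c+7+1 = 4 carry 1
  f+c+1 = c carry 1
  c+1+1 = e
  d+6 = 3 carry 1
  4+8+1 = d
  8+c = 4 carry 1
  0+1+1 = 2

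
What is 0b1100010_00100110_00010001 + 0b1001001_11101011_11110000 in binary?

0b101011000001001000000001

Add column by column in base 2, right to left:
  1+0 = 1
  0+0 = 0
  0+0 = 0
  0+0 = 0
  1+1 = 0 carry 1
  0+1+1 = 0 carry 1
  0+1+1 = 0 carry 1
  0+1+1 = 0 carry 1
  0+1+1 = 0 carry 1
  1+1+1 = 1 carry 1
  1+0+1 = 0 carry 1
  0+1+1 = 0 carry 1
  0+0+1 = 1
  1+1 = 0 carry 1
  0+1+1 = 0 carry 1
  0+1+1 = 0 carry 1
  0+1+1 = 0 carry 1
  1+0+1 = 0 carry 1
  0+0+1 = 1
  0+1 = 1
  0+0 = 0
  1+0 = 1
  1+1 = 0 carry 1
  final carry 1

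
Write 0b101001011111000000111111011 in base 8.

Group the bits in threes: 101 001 011 111 000 000 111 111 011 → 513700773.

0o513700773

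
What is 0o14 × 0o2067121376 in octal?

0o31225721750

Multiply each base-8 digit by 12, carrying:
  6×12 = 72 → write 0 carry 9
  7×12+9 = 93 → write 5 carry 11
  3×12+11 = 47 → write 7 carry 5
  1×12+5 = 17 → write 1 carry 2
  2×12+2 = 26 → write 2 carry 3
  1×12+3 = 15 → write 7 carry 1
  7×12+1 = 85 → write 5 carry 10
  6×12+10 = 82 → write 2 carry 10
  0×12+10 = 10 → write 2 carry 1
  2×12+1 = 25 → write 1 carry 3
  remaining carry: 3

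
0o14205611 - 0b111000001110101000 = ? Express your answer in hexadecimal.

0o14205611 = 0x310B89 in hexadecimal.
0b111000001110101000 = 0x383A8 in hexadecimal.
Subtract column by column in base 16:
  9-8 → 1
  8-A → E (borrow)
  B-3-1 → 7
  0-8 → 8 (borrow)
  1-3-1 → D (borrow)
  3-0-1 → 2

0x2D87E1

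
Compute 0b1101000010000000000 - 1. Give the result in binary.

The trailing 10 digits are 0, so subtracting 1 borrows through: they become 1 and the next digit up decrements.

0b1101000001111111111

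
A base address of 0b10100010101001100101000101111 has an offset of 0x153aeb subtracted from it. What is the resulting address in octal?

0o2417707504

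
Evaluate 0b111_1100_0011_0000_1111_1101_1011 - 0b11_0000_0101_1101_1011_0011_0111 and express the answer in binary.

0b100101111010011010010100100

Subtract column by column in base 2:
  1-1 → 0
  1-1 → 0
  0-1 → 1 (borrow)
  1-0-1 → 0
  1-1 → 0
  0-1 → 1 (borrow)
  1-0-1 → 0
  1-0 → 1
  1-1 → 0
  1-1 → 0
  1-0 → 1
  1-1 → 0
  0-1 → 1 (borrow)
  0-0-1 → 1 (borrow)
  0-1-1 → 0 (borrow)
  0-1-1 → 0 (borrow)
  1-1-1 → 1 (borrow)
  1-0-1 → 0
  0-1 → 1 (borrow)
  0-0-1 → 1 (borrow)
  0-0-1 → 1 (borrow)
  0-0-1 → 1 (borrow)
  1-0-1 → 0
  1-0 → 1
  1-1 → 0
  1-1 → 0
  1-0 → 1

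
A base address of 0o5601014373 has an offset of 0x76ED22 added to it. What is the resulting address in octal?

0o5636603035

0x76ED22 = 0o35566442 in octal.
Add column by column in base 8, right to left:
  3+2 = 5
  7+4 = 3 carry 1
  3+4+1 = 0 carry 1
  4+6+1 = 3 carry 1
  1+6+1 = 0 carry 1
  0+5+1 = 6
  1+5 = 6
  0+3 = 3
  6+0 = 6
  5+0 = 5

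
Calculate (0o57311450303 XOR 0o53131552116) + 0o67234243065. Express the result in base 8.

First 0o57311450303 XOR 0o53131552116 = 0o04220102215.
Add column by column in base 8, right to left:
  5+5 = 2 carry 1
  1+6+1 = 0 carry 1
  2+0+1 = 3
  2+3 = 5
  0+4 = 4
  1+2 = 3
  0+4 = 4
  2+3 = 5
  2+2 = 4
  4+7 = 3 carry 1
  0+6+1 = 7

0o73454345302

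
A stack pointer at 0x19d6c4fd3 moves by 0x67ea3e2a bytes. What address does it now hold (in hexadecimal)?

Add column by column in base 16, right to left:
  3+a = d
  d+2 = f
  f+e = d carry 1
  4+3+1 = 8
  c+a = 6 carry 1
  6+e+1 = 5 carry 1
  d+7+1 = 5 carry 1
  9+6+1 = 0 carry 1
  1+0+1 = 2

0x205568dfd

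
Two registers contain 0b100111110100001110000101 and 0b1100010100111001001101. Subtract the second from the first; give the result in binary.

Subtract column by column in base 2:
  1-1 → 0
  0-0 → 0
  1-1 → 0
  0-1 → 1 (borrow)
  0-0-1 → 1 (borrow)
  0-0-1 → 1 (borrow)
  0-1-1 → 0 (borrow)
  1-0-1 → 0
  1-0 → 1
  1-1 → 0
  0-1 → 1 (borrow)
  0-1-1 → 0 (borrow)
  0-0-1 → 1 (borrow)
  0-0-1 → 1 (borrow)
  1-1-1 → 1 (borrow)
  0-0-1 → 1 (borrow)
  1-1-1 → 1 (borrow)
  1-0-1 → 0
  1-0 → 1
  1-0 → 1
  1-1 → 0
  0-1 → 1 (borrow)
  0-0-1 → 1 (borrow)
  1-0-1 → 0

0b11011011111010100111000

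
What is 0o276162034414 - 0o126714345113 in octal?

0o147245467301

Subtract column by column in base 8:
  4-3 → 1
  1-1 → 0
  4-1 → 3
  4-5 → 7 (borrow)
  3-4-1 → 6 (borrow)
  0-3-1 → 4 (borrow)
  2-4-1 → 5 (borrow)
  6-1-1 → 4
  1-7 → 2 (borrow)
  6-6-1 → 7 (borrow)
  7-2-1 → 4
  2-1 → 1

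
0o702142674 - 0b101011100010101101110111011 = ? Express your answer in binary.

0b1100101110110101000000001

0o702142674 = 0b111000010001100010110111100 in binary.
Subtract column by column in base 2:
  0-1 → 1 (borrow)
  0-1-1 → 0 (borrow)
  1-0-1 → 0
  1-1 → 0
  1-1 → 0
  1-1 → 0
  0-0 → 0
  1-1 → 0
  1-1 → 0
  0-1 → 1 (borrow)
  1-0-1 → 0
  0-1 → 1 (borrow)
  0-1-1 → 0 (borrow)
  0-0-1 → 1 (borrow)
  1-1-1 → 1 (borrow)
  1-0-1 → 0
  0-1 → 1 (borrow)
  0-0-1 → 1 (borrow)
  0-0-1 → 1 (borrow)
  1-0-1 → 0
  0-1 → 1 (borrow)
  0-1-1 → 0 (borrow)
  0-1-1 → 0 (borrow)
  0-0-1 → 1 (borrow)
  1-1-1 → 1 (borrow)
  1-0-1 → 0
  1-1 → 0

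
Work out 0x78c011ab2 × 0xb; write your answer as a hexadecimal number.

Multiply each base-16 digit by 11, carrying:
  2×11 = 22 → write 6 carry 1
  b×11+1 = 122 → write a carry 7
  a×11+7 = 117 → write 5 carry 7
  1×11+7 = 18 → write 2 carry 1
  1×11+1 = 12 → write c
  0×11 = 0 → write 0
  c×11 = 132 → write 4 carry 8
  8×11+8 = 96 → write 0 carry 6
  7×11+6 = 83 → write 3 carry 5
  remaining carry: 5

0x53040c25a6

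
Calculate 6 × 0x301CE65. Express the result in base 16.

Multiply each base-16 digit by 6, carrying:
  5×6 = 30 → write E carry 1
  6×6+1 = 37 → write 5 carry 2
  E×6+2 = 86 → write 6 carry 5
  C×6+5 = 77 → write D carry 4
  1×6+4 = 10 → write A
  0×6 = 0 → write 0
  3×6 = 18 → write 2 carry 1
  remaining carry: 1

0x120AD65E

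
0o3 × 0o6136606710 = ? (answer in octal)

Multiply each base-8 digit by 3, carrying:
  0×3 = 0 → write 0
  1×3 = 3 → write 3
  7×3 = 21 → write 5 carry 2
  6×3+2 = 20 → write 4 carry 2
  0×3+2 = 2 → write 2
  6×3 = 18 → write 2 carry 2
  6×3+2 = 20 → write 4 carry 2
  3×3+2 = 11 → write 3 carry 1
  1×3+1 = 4 → write 4
  6×3 = 18 → write 2 carry 2
  remaining carry: 2

0o22434224530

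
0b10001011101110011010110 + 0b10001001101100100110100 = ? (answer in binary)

0b100010101011011000001010

Add column by column in base 2, right to left:
  0+0 = 0
  1+0 = 1
  1+1 = 0 carry 1
  0+0+1 = 1
  1+1 = 0 carry 1
  0+1+1 = 0 carry 1
  1+0+1 = 0 carry 1
  1+0+1 = 0 carry 1
  0+1+1 = 0 carry 1
  0+0+1 = 1
  1+0 = 1
  1+1 = 0 carry 1
  1+1+1 = 1 carry 1
  0+0+1 = 1
  1+1 = 0 carry 1
  1+1+1 = 1 carry 1
  1+0+1 = 0 carry 1
  0+0+1 = 1
  1+1 = 0 carry 1
  0+0+1 = 1
  0+0 = 0
  0+0 = 0
  1+1 = 0 carry 1
  final carry 1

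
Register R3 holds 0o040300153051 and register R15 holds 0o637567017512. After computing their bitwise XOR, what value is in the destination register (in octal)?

0o677667144543

XOR each oct digit independently (no carries):
  0^6=6, 4^3=7, 0^7=7, 3^5=6, 0^6=6, 0^7=7, 1^0=1, 5^1=4, 3^7=4, 0^5=5, 5^1=4, 1^2=3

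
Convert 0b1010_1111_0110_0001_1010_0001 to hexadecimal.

0xAF61A1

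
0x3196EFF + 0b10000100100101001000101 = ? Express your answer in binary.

0x3196EFF = 0b11000110010110111011111111 in binary.
Add column by column in base 2, right to left:
  1+1 = 0 carry 1
  1+0+1 = 0 carry 1
  1+1+1 = 1 carry 1
  1+0+1 = 0 carry 1
  1+0+1 = 0 carry 1
  1+0+1 = 0 carry 1
  1+1+1 = 1 carry 1
  1+0+1 = 0 carry 1
  0+0+1 = 1
  1+1 = 0 carry 1
  1+0+1 = 0 carry 1
  1+1+1 = 1 carry 1
  0+0+1 = 1
  1+0 = 1
  1+1 = 0 carry 1
  0+0+1 = 1
  1+0 = 1
  0+1 = 1
  0+0 = 0
  1+0 = 1
  1+0 = 1
  0+0 = 0
  0+1 = 1
  0+0 = 0
  1+0 = 1
  1+0 = 1

0b11010110111011100101000100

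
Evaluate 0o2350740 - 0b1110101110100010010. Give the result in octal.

0b1110101110100010010 = 0o1656422 in octal.
Subtract column by column in base 8:
  0-2 → 6 (borrow)
  4-2-1 → 1
  7-4 → 3
  0-6 → 2 (borrow)
  5-5-1 → 7 (borrow)
  3-6-1 → 4 (borrow)
  2-1-1 → 0

0o472316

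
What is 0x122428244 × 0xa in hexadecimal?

Multiply each base-16 digit by 10, carrying:
  4×10 = 40 → write 8 carry 2
  4×10+2 = 42 → write a carry 2
  2×10+2 = 22 → write 6 carry 1
  8×10+1 = 81 → write 1 carry 5
  2×10+5 = 25 → write 9 carry 1
  4×10+1 = 41 → write 9 carry 2
  2×10+2 = 22 → write 6 carry 1
  2×10+1 = 21 → write 5 carry 1
  1×10+1 = 11 → write b

0xb569916a8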